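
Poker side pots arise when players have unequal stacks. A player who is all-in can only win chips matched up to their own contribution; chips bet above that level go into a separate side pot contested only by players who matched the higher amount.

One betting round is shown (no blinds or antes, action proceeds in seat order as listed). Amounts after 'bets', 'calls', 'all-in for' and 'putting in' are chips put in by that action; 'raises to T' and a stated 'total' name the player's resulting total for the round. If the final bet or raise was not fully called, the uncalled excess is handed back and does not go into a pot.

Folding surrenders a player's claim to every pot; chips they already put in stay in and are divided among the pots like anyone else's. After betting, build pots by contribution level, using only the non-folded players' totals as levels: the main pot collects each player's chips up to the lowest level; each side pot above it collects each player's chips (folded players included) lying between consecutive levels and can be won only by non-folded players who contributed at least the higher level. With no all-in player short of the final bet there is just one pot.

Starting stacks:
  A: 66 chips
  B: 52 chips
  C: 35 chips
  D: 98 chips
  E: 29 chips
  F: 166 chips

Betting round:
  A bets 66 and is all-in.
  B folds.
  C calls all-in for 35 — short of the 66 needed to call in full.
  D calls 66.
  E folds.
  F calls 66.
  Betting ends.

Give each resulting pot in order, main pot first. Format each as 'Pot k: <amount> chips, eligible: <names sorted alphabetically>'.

Contributions: A=66, C=35, D=66, F=66
Folded: B, E
Pot levels (distinct totals of non-folded players): 35, 66
Layer 1-35: 35 each from A, C, D, F = 35*4 = 140 chips; eligible A, C, D, F
Layer 36-66: 31 each from A, D, F = 31*3 = 93 chips; eligible A, D, F

Pot 1: 140 chips, eligible: A, C, D, F
Pot 2: 93 chips, eligible: A, D, F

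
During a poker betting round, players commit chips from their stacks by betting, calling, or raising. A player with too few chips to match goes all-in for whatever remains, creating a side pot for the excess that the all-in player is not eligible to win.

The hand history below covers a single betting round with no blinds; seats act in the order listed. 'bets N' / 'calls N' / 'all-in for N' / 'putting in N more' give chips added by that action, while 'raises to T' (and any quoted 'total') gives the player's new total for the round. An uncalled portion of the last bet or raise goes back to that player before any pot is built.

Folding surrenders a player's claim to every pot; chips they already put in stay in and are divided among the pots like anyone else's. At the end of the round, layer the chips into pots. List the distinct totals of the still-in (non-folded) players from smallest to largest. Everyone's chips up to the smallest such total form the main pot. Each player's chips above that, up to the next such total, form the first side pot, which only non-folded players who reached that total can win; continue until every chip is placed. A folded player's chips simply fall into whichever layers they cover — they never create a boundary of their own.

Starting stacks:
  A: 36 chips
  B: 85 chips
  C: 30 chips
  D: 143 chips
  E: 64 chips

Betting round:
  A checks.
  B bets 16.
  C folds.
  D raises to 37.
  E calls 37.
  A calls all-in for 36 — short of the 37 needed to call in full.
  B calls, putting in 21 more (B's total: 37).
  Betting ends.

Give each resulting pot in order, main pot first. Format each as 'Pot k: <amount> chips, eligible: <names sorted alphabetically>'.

Pot 1: 144 chips, eligible: A, B, D, E
Pot 2: 3 chips, eligible: B, D, E

Derivation:
Contributions: A=36, B=37, D=37, E=37
Folded: C
Pot levels (distinct totals of non-folded players): 36, 37
Layer 1-36: 36 each from A, B, D, E = 36*4 = 144 chips; eligible A, B, D, E
Layer 37-37: 1 each from B, D, E = 1*3 = 3 chips; eligible B, D, E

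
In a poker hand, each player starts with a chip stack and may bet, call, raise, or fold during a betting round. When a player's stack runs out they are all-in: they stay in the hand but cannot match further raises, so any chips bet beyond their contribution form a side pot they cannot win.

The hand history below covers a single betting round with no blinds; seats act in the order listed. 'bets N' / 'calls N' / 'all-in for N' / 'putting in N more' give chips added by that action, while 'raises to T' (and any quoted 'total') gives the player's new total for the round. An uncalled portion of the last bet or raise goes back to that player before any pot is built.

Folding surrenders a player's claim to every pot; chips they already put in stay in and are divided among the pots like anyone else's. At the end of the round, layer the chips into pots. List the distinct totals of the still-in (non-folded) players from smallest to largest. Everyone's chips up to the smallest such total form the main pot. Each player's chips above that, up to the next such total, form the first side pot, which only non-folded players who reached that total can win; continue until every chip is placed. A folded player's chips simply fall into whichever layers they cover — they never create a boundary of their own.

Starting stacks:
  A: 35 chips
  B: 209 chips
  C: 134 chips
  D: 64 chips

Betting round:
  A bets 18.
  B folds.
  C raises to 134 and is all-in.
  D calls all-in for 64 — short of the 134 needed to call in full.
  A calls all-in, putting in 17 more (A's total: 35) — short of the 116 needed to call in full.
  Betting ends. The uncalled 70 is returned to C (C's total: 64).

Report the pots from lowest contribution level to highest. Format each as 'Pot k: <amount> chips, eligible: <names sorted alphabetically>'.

Contributions (after 70 returned to C): A=35, C=64, D=64
Folded: B
Pot levels (distinct totals of non-folded players): 35, 64
Layer 1-35: 35 each from A, C, D = 35*3 = 105 chips; eligible A, C, D
Layer 36-64: 29 each from C, D = 29*2 = 58 chips; eligible C, D

Pot 1: 105 chips, eligible: A, C, D
Pot 2: 58 chips, eligible: C, D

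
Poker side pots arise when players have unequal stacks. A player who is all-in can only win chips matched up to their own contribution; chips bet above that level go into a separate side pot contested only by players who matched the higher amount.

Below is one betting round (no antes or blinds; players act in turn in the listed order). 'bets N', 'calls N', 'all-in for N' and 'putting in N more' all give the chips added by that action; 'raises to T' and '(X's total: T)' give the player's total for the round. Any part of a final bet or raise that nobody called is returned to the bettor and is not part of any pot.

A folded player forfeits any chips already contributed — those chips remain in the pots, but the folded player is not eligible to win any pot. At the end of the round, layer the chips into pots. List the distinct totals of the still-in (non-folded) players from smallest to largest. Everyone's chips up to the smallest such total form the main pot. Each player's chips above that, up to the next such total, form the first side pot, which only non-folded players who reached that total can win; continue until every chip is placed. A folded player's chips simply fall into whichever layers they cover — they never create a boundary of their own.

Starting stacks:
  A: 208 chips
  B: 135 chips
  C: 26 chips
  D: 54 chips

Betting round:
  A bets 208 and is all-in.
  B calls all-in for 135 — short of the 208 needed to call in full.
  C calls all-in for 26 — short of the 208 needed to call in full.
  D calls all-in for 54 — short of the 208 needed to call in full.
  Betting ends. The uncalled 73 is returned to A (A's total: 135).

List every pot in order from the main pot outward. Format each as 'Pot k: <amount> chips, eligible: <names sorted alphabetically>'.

Pot 1: 104 chips, eligible: A, B, C, D
Pot 2: 84 chips, eligible: A, B, D
Pot 3: 162 chips, eligible: A, B

Derivation:
Contributions (after 73 returned to A): A=135, B=135, C=26, D=54
Pot levels (distinct totals of non-folded players): 26, 54, 135
Layer 1-26: 26 each from A, B, C, D = 26*4 = 104 chips; eligible A, B, C, D
Layer 27-54: 28 each from A, B, D = 28*3 = 84 chips; eligible A, B, D
Layer 55-135: 81 each from A, B = 81*2 = 162 chips; eligible A, B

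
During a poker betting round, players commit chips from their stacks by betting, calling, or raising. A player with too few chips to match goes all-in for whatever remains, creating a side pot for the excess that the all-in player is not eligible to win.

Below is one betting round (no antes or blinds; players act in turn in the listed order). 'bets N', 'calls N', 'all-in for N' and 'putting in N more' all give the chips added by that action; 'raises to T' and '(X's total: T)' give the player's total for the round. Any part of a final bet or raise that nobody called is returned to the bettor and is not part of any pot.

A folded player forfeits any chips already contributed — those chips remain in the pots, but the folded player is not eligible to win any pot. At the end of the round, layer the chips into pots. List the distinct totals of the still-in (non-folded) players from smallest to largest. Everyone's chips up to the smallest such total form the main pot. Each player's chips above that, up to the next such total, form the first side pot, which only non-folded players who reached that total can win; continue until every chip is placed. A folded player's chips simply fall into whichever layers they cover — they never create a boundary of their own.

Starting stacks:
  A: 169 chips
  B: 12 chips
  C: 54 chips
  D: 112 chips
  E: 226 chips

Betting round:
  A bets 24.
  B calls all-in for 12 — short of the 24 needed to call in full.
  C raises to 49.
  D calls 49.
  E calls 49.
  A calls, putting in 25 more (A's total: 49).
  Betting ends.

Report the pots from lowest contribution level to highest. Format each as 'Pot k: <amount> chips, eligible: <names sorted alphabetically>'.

Pot 1: 60 chips, eligible: A, B, C, D, E
Pot 2: 148 chips, eligible: A, C, D, E

Derivation:
Contributions: A=49, B=12, C=49, D=49, E=49
Pot levels (distinct totals of non-folded players): 12, 49
Layer 1-12: 12 each from A, B, C, D, E = 12*5 = 60 chips; eligible A, B, C, D, E
Layer 13-49: 37 each from A, C, D, E = 37*4 = 148 chips; eligible A, C, D, E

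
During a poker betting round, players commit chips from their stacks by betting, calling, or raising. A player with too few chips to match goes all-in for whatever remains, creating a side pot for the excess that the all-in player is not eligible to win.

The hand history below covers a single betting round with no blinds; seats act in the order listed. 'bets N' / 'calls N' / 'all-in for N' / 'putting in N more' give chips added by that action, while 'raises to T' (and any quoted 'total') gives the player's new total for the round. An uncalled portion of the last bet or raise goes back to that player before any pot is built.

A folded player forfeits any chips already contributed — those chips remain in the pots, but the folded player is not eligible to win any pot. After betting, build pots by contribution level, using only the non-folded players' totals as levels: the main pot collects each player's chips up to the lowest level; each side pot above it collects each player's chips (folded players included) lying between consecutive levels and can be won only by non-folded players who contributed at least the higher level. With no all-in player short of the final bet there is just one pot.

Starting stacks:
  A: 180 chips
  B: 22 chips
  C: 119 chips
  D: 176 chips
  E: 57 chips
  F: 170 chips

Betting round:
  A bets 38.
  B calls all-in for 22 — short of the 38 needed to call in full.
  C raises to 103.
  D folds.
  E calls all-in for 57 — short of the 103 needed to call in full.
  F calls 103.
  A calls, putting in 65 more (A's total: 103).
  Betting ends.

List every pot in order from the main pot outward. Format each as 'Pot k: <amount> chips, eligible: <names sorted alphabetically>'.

Pot 1: 110 chips, eligible: A, B, C, E, F
Pot 2: 140 chips, eligible: A, C, E, F
Pot 3: 138 chips, eligible: A, C, F

Derivation:
Contributions: A=103, B=22, C=103, E=57, F=103
Folded: D
Pot levels (distinct totals of non-folded players): 22, 57, 103
Layer 1-22: 22 each from A, B, C, E, F = 22*5 = 110 chips; eligible A, B, C, E, F
Layer 23-57: 35 each from A, C, E, F = 35*4 = 140 chips; eligible A, C, E, F
Layer 58-103: 46 each from A, C, F = 46*3 = 138 chips; eligible A, C, F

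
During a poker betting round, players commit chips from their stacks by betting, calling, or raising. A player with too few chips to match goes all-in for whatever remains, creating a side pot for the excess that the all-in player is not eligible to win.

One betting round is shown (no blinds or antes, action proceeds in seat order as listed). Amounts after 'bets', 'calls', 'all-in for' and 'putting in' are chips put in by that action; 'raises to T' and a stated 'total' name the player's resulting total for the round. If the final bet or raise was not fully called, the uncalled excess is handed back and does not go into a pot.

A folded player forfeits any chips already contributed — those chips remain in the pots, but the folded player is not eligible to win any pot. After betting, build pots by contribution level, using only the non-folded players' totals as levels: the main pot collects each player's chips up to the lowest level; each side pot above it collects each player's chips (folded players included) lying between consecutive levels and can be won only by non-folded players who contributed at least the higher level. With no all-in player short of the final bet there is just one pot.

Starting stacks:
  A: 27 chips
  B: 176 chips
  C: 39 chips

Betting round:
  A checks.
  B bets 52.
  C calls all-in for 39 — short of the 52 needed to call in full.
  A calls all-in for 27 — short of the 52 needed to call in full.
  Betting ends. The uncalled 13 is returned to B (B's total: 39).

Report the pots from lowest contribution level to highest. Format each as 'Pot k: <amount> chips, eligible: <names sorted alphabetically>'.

Contributions (after 13 returned to B): A=27, B=39, C=39
Pot levels (distinct totals of non-folded players): 27, 39
Layer 1-27: 27 each from A, B, C = 27*3 = 81 chips; eligible A, B, C
Layer 28-39: 12 each from B, C = 12*2 = 24 chips; eligible B, C

Pot 1: 81 chips, eligible: A, B, C
Pot 2: 24 chips, eligible: B, C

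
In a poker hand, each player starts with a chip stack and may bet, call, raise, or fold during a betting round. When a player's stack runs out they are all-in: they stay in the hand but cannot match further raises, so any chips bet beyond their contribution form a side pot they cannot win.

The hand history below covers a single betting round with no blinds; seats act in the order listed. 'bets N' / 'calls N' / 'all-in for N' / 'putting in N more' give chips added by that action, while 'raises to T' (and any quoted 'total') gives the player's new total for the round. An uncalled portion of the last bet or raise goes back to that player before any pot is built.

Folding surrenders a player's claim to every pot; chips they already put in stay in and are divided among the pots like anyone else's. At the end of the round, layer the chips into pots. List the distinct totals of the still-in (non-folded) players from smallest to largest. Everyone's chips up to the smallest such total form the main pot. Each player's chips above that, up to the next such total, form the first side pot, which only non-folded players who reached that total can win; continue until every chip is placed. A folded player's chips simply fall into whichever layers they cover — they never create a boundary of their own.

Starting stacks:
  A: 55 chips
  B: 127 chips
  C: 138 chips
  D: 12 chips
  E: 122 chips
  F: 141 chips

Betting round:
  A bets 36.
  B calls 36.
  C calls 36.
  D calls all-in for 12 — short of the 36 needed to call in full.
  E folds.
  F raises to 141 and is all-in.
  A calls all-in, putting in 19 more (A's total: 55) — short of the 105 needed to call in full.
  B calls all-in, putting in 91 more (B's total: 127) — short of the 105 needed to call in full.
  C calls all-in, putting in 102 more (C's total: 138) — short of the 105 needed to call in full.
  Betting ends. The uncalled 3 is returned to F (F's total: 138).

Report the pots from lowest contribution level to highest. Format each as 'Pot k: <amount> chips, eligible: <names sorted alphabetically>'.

Pot 1: 60 chips, eligible: A, B, C, D, F
Pot 2: 172 chips, eligible: A, B, C, F
Pot 3: 216 chips, eligible: B, C, F
Pot 4: 22 chips, eligible: C, F

Derivation:
Contributions (after 3 returned to F): A=55, B=127, C=138, D=12, F=138
Folded: E
Pot levels (distinct totals of non-folded players): 12, 55, 127, 138
Layer 1-12: 12 each from A, B, C, D, F = 12*5 = 60 chips; eligible A, B, C, D, F
Layer 13-55: 43 each from A, B, C, F = 43*4 = 172 chips; eligible A, B, C, F
Layer 56-127: 72 each from B, C, F = 72*3 = 216 chips; eligible B, C, F
Layer 128-138: 11 each from C, F = 11*2 = 22 chips; eligible C, F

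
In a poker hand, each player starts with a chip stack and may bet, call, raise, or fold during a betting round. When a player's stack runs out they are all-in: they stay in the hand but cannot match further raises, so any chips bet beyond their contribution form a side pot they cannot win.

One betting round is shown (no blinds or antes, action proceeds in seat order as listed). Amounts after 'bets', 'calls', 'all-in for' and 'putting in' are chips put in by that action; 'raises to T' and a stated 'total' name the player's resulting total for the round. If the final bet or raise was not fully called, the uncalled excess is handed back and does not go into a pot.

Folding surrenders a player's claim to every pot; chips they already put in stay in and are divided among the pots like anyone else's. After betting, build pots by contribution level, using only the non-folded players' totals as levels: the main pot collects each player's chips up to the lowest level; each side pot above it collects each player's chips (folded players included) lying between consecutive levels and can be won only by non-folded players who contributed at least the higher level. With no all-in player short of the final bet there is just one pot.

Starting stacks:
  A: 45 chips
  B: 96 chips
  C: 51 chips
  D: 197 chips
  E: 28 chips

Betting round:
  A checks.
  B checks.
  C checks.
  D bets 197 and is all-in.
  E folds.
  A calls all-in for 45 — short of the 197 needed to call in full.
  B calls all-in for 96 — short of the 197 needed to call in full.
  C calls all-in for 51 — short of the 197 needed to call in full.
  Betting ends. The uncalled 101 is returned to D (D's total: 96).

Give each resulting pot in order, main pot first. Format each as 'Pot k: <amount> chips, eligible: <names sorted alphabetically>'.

Contributions (after 101 returned to D): A=45, B=96, C=51, D=96
Folded: E
Pot levels (distinct totals of non-folded players): 45, 51, 96
Layer 1-45: 45 each from A, B, C, D = 45*4 = 180 chips; eligible A, B, C, D
Layer 46-51: 6 each from B, C, D = 6*3 = 18 chips; eligible B, C, D
Layer 52-96: 45 each from B, D = 45*2 = 90 chips; eligible B, D

Pot 1: 180 chips, eligible: A, B, C, D
Pot 2: 18 chips, eligible: B, C, D
Pot 3: 90 chips, eligible: B, D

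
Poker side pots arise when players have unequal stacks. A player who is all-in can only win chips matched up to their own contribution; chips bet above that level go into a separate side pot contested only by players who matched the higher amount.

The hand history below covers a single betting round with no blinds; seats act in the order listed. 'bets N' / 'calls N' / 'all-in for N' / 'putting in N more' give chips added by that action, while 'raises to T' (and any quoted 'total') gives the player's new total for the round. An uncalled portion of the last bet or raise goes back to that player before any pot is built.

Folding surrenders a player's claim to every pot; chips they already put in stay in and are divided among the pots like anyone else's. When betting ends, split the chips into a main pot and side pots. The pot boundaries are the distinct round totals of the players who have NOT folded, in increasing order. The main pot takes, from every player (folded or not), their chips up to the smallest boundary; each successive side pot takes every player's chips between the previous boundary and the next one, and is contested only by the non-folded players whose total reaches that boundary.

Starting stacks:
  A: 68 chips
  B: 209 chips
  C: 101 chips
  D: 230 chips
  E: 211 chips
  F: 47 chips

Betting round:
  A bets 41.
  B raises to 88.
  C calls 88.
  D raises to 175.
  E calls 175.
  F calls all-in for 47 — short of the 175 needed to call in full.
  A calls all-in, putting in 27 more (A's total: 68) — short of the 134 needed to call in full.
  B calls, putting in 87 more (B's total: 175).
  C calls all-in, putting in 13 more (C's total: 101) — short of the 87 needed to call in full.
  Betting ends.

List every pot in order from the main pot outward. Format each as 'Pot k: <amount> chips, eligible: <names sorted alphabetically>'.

Contributions: A=68, B=175, C=101, D=175, E=175, F=47
Pot levels (distinct totals of non-folded players): 47, 68, 101, 175
Layer 1-47: 47 each from A, B, C, D, E, F = 47*6 = 282 chips; eligible A, B, C, D, E, F
Layer 48-68: 21 each from A, B, C, D, E = 21*5 = 105 chips; eligible A, B, C, D, E
Layer 69-101: 33 each from B, C, D, E = 33*4 = 132 chips; eligible B, C, D, E
Layer 102-175: 74 each from B, D, E = 74*3 = 222 chips; eligible B, D, E

Pot 1: 282 chips, eligible: A, B, C, D, E, F
Pot 2: 105 chips, eligible: A, B, C, D, E
Pot 3: 132 chips, eligible: B, C, D, E
Pot 4: 222 chips, eligible: B, D, E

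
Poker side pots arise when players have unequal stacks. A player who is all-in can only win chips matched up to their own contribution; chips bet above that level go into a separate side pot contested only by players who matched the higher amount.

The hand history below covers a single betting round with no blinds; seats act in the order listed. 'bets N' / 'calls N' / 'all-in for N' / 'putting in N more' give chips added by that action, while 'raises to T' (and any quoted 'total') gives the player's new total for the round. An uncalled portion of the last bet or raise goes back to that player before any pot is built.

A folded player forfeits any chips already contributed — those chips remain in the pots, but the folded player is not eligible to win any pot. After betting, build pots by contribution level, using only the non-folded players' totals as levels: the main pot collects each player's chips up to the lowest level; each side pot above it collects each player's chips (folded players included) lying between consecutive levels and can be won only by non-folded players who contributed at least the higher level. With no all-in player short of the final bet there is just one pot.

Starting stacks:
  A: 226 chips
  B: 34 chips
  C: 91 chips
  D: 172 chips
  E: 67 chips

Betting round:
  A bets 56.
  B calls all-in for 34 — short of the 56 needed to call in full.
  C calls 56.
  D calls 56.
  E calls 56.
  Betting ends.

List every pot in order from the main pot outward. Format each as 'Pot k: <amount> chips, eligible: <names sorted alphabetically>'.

Pot 1: 170 chips, eligible: A, B, C, D, E
Pot 2: 88 chips, eligible: A, C, D, E

Derivation:
Contributions: A=56, B=34, C=56, D=56, E=56
Pot levels (distinct totals of non-folded players): 34, 56
Layer 1-34: 34 each from A, B, C, D, E = 34*5 = 170 chips; eligible A, B, C, D, E
Layer 35-56: 22 each from A, C, D, E = 22*4 = 88 chips; eligible A, C, D, E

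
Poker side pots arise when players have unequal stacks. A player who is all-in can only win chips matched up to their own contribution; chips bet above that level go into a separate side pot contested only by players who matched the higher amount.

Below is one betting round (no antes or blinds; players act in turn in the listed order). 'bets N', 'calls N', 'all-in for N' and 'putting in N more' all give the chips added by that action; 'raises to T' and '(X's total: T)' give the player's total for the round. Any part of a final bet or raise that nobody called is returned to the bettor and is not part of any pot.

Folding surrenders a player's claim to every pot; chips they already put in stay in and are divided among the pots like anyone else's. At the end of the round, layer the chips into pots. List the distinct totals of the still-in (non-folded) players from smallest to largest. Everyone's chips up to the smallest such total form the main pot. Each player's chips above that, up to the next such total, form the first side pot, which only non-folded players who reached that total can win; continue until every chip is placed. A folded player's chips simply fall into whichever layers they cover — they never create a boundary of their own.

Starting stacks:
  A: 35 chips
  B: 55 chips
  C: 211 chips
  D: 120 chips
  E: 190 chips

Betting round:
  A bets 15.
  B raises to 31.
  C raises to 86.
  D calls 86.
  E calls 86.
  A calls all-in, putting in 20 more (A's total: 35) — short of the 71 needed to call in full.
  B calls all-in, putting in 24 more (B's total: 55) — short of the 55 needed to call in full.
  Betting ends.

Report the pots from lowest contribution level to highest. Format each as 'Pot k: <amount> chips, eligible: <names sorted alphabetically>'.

Pot 1: 175 chips, eligible: A, B, C, D, E
Pot 2: 80 chips, eligible: B, C, D, E
Pot 3: 93 chips, eligible: C, D, E

Derivation:
Contributions: A=35, B=55, C=86, D=86, E=86
Pot levels (distinct totals of non-folded players): 35, 55, 86
Layer 1-35: 35 each from A, B, C, D, E = 35*5 = 175 chips; eligible A, B, C, D, E
Layer 36-55: 20 each from B, C, D, E = 20*4 = 80 chips; eligible B, C, D, E
Layer 56-86: 31 each from C, D, E = 31*3 = 93 chips; eligible C, D, E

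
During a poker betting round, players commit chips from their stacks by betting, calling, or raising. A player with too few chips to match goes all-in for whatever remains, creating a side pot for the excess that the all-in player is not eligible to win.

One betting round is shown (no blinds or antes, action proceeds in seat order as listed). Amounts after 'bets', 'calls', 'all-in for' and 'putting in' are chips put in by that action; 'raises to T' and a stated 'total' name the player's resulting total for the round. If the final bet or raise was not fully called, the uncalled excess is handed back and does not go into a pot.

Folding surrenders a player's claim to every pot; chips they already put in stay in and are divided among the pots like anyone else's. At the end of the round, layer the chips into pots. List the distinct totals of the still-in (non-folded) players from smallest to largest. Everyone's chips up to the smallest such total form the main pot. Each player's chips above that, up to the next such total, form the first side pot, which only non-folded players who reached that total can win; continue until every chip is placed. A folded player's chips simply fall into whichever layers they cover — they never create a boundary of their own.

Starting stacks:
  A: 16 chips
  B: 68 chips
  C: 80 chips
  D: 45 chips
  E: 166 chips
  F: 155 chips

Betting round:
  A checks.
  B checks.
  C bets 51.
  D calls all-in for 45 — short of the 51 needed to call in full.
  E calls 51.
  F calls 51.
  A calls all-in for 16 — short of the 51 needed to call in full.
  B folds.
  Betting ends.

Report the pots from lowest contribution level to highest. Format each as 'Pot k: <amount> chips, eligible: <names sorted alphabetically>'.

Contributions: A=16, C=51, D=45, E=51, F=51
Folded: B
Pot levels (distinct totals of non-folded players): 16, 45, 51
Layer 1-16: 16 each from A, C, D, E, F = 16*5 = 80 chips; eligible A, C, D, E, F
Layer 17-45: 29 each from C, D, E, F = 29*4 = 116 chips; eligible C, D, E, F
Layer 46-51: 6 each from C, E, F = 6*3 = 18 chips; eligible C, E, F

Pot 1: 80 chips, eligible: A, C, D, E, F
Pot 2: 116 chips, eligible: C, D, E, F
Pot 3: 18 chips, eligible: C, E, F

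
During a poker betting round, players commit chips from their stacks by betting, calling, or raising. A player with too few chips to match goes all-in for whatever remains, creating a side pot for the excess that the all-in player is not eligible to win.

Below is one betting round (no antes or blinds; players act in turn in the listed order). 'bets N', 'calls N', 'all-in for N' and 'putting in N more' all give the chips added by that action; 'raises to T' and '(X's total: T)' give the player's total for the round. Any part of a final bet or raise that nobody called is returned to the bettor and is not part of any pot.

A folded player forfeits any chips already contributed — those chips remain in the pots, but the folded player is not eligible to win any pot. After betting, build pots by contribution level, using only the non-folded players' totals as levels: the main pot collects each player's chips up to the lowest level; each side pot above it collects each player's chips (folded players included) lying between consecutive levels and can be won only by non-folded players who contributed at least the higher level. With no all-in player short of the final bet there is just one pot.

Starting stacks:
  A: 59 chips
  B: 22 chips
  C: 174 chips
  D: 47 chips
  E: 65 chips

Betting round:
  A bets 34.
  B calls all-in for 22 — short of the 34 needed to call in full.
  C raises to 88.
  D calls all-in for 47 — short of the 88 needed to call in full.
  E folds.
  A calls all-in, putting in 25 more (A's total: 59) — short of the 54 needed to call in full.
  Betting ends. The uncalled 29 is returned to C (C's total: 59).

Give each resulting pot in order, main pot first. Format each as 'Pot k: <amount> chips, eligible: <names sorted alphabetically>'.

Contributions (after 29 returned to C): A=59, B=22, C=59, D=47
Folded: E
Pot levels (distinct totals of non-folded players): 22, 47, 59
Layer 1-22: 22 each from A, B, C, D = 22*4 = 88 chips; eligible A, B, C, D
Layer 23-47: 25 each from A, C, D = 25*3 = 75 chips; eligible A, C, D
Layer 48-59: 12 each from A, C = 12*2 = 24 chips; eligible A, C

Pot 1: 88 chips, eligible: A, B, C, D
Pot 2: 75 chips, eligible: A, C, D
Pot 3: 24 chips, eligible: A, C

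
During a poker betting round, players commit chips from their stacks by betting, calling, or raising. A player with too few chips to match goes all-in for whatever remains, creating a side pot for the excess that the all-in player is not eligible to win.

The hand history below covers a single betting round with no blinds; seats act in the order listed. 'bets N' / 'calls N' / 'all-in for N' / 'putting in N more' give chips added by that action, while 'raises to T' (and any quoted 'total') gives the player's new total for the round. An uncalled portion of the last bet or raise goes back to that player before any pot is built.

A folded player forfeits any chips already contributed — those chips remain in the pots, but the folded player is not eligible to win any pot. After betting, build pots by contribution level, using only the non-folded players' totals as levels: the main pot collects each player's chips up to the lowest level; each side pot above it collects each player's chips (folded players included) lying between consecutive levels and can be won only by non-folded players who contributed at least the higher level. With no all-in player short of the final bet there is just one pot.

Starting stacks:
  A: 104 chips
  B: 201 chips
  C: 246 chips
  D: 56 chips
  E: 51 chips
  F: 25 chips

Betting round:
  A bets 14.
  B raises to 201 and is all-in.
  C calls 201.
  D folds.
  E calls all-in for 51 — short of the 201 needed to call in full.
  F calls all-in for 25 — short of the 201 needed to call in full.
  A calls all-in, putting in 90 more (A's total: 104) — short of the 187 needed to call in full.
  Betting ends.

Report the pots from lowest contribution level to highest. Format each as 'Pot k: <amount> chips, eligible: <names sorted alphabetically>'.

Contributions: A=104, B=201, C=201, E=51, F=25
Folded: D
Pot levels (distinct totals of non-folded players): 25, 51, 104, 201
Layer 1-25: 25 each from A, B, C, E, F = 25*5 = 125 chips; eligible A, B, C, E, F
Layer 26-51: 26 each from A, B, C, E = 26*4 = 104 chips; eligible A, B, C, E
Layer 52-104: 53 each from A, B, C = 53*3 = 159 chips; eligible A, B, C
Layer 105-201: 97 each from B, C = 97*2 = 194 chips; eligible B, C

Pot 1: 125 chips, eligible: A, B, C, E, F
Pot 2: 104 chips, eligible: A, B, C, E
Pot 3: 159 chips, eligible: A, B, C
Pot 4: 194 chips, eligible: B, C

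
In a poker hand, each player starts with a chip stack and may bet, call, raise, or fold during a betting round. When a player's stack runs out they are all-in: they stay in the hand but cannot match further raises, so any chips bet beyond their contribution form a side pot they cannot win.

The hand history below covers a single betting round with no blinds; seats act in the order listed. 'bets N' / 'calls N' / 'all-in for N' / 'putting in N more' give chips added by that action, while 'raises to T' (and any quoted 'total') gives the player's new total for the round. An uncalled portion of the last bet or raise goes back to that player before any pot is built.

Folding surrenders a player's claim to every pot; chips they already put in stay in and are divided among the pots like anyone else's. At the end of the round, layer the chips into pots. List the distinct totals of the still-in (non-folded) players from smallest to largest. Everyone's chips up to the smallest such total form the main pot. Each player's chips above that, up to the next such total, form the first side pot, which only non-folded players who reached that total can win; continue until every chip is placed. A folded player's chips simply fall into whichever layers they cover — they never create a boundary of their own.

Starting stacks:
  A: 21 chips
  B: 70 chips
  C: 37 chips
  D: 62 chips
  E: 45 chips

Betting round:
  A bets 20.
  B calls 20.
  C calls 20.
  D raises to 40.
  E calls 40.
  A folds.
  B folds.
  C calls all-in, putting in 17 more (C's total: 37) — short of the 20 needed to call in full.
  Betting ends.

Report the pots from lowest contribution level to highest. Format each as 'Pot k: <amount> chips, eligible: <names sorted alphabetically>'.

Pot 1: 151 chips, eligible: C, D, E
Pot 2: 6 chips, eligible: D, E

Derivation:
Contributions: A=20, B=20, C=37, D=40, E=40
Folded: A, B
Pot levels (distinct totals of non-folded players): 37, 40
Layer 1-37: A 20 + B 20 + C 37 + D 37 + E 37 = 151 chips; eligible C, D, E
Layer 38-40: 3 each from D, E = 3*2 = 6 chips; eligible D, E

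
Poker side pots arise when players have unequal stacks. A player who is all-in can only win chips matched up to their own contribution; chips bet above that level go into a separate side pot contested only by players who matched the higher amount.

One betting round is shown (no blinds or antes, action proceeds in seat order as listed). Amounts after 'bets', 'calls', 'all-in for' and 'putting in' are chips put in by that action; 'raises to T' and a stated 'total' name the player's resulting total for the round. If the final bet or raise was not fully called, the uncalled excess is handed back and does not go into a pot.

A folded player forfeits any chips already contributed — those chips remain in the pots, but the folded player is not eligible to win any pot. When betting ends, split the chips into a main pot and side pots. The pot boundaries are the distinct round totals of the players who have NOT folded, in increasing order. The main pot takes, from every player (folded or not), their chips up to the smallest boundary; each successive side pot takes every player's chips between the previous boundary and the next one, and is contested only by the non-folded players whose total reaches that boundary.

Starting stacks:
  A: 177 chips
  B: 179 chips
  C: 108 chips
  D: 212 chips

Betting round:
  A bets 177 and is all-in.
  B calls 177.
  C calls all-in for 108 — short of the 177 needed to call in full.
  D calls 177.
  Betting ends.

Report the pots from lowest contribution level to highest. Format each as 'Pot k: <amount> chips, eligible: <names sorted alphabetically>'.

Pot 1: 432 chips, eligible: A, B, C, D
Pot 2: 207 chips, eligible: A, B, D

Derivation:
Contributions: A=177, B=177, C=108, D=177
Pot levels (distinct totals of non-folded players): 108, 177
Layer 1-108: 108 each from A, B, C, D = 108*4 = 432 chips; eligible A, B, C, D
Layer 109-177: 69 each from A, B, D = 69*3 = 207 chips; eligible A, B, D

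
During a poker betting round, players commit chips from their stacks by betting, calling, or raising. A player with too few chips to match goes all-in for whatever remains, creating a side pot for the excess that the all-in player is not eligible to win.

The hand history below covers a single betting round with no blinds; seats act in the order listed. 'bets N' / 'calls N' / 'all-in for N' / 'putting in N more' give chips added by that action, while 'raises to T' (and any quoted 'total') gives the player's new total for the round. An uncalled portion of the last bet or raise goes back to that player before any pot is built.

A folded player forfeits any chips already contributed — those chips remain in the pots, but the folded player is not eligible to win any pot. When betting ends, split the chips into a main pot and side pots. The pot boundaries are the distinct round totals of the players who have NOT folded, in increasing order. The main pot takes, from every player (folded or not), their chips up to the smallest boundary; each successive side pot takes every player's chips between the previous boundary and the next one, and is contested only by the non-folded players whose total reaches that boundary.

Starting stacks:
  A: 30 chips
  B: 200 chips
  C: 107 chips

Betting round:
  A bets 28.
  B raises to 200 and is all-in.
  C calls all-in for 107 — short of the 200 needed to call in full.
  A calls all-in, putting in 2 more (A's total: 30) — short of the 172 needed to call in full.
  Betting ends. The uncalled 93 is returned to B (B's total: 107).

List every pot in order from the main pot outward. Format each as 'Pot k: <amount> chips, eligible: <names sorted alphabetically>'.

Contributions (after 93 returned to B): A=30, B=107, C=107
Pot levels (distinct totals of non-folded players): 30, 107
Layer 1-30: 30 each from A, B, C = 30*3 = 90 chips; eligible A, B, C
Layer 31-107: 77 each from B, C = 77*2 = 154 chips; eligible B, C

Pot 1: 90 chips, eligible: A, B, C
Pot 2: 154 chips, eligible: B, C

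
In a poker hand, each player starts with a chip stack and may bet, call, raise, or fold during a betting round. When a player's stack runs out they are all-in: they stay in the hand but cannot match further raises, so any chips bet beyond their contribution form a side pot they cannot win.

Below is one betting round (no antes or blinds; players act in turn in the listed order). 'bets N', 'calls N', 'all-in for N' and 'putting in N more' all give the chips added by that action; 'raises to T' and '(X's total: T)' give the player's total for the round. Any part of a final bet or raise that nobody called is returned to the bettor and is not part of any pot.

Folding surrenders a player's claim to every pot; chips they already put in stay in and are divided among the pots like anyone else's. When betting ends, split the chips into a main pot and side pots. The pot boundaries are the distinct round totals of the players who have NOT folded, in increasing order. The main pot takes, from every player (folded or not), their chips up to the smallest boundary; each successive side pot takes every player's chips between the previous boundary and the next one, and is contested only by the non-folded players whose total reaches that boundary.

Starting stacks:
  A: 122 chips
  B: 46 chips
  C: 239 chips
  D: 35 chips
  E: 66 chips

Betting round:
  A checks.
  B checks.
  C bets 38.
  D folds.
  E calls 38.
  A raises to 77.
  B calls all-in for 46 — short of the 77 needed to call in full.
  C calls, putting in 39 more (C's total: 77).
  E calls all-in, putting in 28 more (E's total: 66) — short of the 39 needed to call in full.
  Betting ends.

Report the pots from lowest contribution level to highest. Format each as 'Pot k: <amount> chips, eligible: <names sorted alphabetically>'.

Pot 1: 184 chips, eligible: A, B, C, E
Pot 2: 60 chips, eligible: A, C, E
Pot 3: 22 chips, eligible: A, C

Derivation:
Contributions: A=77, B=46, C=77, E=66
Folded: D
Pot levels (distinct totals of non-folded players): 46, 66, 77
Layer 1-46: 46 each from A, B, C, E = 46*4 = 184 chips; eligible A, B, C, E
Layer 47-66: 20 each from A, C, E = 20*3 = 60 chips; eligible A, C, E
Layer 67-77: 11 each from A, C = 11*2 = 22 chips; eligible A, C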